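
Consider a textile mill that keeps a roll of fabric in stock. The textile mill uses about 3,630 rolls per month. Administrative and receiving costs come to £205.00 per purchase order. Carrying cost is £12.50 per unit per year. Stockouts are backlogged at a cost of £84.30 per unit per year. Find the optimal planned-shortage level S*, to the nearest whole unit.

Annual demand D = 3,630 × 12 = 43,560.
With planned backorders, Q* = √(2DS/H) · √((H+B)/B).
√(2DS/H) = √(2 × 43,560 × 205 / 12.5) = 1195.311.
√((H+B)/B) = √((12.5+84.3)/84.3) = 1.0716.
Q* ≈ 1280.869.
S* = Q* · H/(H+B) = 1280.869 × 12.5/96.8 ≈ 165.401.

S* ≈ 165 rolls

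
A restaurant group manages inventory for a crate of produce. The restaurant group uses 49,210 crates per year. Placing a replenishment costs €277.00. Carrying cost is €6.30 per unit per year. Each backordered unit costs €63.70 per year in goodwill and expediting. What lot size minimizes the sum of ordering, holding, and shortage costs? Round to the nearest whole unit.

With planned backorders, Q* = √(2DS/H) · √((H+B)/B).
√(2DS/H) = √(2 × 49,210 × 277 / 6.3) = 2080.230.
√((H+B)/B) = √((6.3+63.7)/63.7) = 1.0483.
Q* ≈ 2180.673.

Q* ≈ 2,181 crates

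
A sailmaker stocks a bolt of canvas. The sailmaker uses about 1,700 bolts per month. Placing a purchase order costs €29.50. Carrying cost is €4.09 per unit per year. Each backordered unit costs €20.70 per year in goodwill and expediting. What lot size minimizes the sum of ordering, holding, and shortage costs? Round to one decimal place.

Annual demand D = 1,700 × 12 = 20,400.
With planned backorders, Q* = √(2DS/H) · √((H+B)/B).
√(2DS/H) = √(2 × 20,400 × 29.5 / 4.09) = 542.475.
√((H+B)/B) = √((4.09+20.7)/20.7) = 1.0943.
Q* ≈ 593.653.

Q* ≈ 593.7 bolts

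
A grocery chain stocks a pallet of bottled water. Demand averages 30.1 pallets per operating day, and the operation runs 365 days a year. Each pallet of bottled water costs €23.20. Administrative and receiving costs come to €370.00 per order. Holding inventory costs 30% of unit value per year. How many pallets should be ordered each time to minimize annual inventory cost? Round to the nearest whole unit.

Annual demand D = 30.1 × 365 = 10,986.5.
Holding cost H = 0.30 × €23.20 = €6.9600 per unit per year.
EOQ = √(2DS / H) = √(2 × 10,986.5 × 370 / 6.96).
= √(8,130,010 / 6.96) = √1,168,104.8851 ≈ 1080.789.

Q* ≈ 1,081 pallets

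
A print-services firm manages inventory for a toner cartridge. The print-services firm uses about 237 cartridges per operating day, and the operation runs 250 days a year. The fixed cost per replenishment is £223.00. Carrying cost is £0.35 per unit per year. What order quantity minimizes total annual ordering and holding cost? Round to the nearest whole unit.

Q* ≈ 8,689 cartridges

Annual demand D = 237 × 250 = 59,250.
EOQ = √(2DS / H) = √(2 × 59,250 × 223 / 0.35).
= √(26,425,500 / 0.35) = √75,501,428.5714 ≈ 8689.156.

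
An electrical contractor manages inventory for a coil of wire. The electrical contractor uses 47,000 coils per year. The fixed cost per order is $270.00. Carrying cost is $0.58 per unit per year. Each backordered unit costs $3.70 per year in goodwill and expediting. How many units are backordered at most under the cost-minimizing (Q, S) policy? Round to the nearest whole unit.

S* ≈ 964 coils

With planned backorders, Q* = √(2DS/H) · √((H+B)/B).
√(2DS/H) = √(2 × 47,000 × 270 / 0.58) = 6615.030.
√((H+B)/B) = √((0.58+3.7)/3.7) = 1.0755.
Q* ≈ 7114.638.
S* = Q* · H/(H+B) = 7114.638 × 0.58/4.28 ≈ 964.133.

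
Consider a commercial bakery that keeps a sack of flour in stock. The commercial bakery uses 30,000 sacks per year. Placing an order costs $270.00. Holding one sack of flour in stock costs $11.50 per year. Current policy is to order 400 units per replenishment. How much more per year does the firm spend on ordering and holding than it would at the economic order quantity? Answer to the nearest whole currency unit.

EOQ = √(2DS/H) = √(2 × 30,000 × 270 / 11.5) ≈ 1186.88.
Cost at Q* = (D/Q*)S + (Q*/2)H = √(2DSH) ≈ $13,649.18.
Cost at Q = 400: (30,000/400)×270 + (400/2)×11.5 = $20,250.00 + $2,300.00 = $22,550.00.
Excess = $22,550.00 − $13,649.18 = $8,900.82.

Extra cost ≈ $8,901 per year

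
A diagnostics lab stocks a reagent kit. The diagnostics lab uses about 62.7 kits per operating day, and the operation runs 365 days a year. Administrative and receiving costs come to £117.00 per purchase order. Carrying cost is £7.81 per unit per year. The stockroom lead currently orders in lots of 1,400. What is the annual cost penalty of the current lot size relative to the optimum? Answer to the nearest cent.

Extra cost ≈ £912.41 per year

Annual demand D = 62.7 × 365 = 22,885.5.
EOQ = √(2DS/H) = √(2 × 22,885.5 × 117 / 7.81) ≈ 828.06.
Cost at Q* = (D/Q*)S + (Q*/2)H = √(2DSH) ≈ £6,467.16.
Cost at Q = 1,400: (22,885.5/1,400)×117 + (1,400/2)×7.81 = £1,912.57 + £5,467.00 = £7,379.57.
Excess = £7,379.57 − £6,467.16 = £912.41.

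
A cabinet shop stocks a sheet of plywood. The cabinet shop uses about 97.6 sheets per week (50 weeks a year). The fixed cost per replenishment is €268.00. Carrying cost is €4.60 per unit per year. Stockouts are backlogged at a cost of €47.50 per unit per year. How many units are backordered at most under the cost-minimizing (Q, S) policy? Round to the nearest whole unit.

S* ≈ 70 sheets

Annual demand D = 97.6 × 50 = 4,880.
With planned backorders, Q* = √(2DS/H) · √((H+B)/B).
√(2DS/H) = √(2 × 4,880 × 268 / 4.6) = 754.073.
√((H+B)/B) = √((4.6+47.5)/47.5) = 1.0473.
Q* ≈ 789.742.
S* = Q* · H/(H+B) = 789.742 × 4.6/52.1 ≈ 69.728.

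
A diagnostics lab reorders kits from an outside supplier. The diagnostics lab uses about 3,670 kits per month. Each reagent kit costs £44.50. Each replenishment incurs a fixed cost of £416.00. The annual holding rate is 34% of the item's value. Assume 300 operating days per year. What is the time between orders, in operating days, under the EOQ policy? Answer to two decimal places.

Annual demand D = 3,670 × 12 = 44,040.
Holding cost H = 0.34 × £44.50 = £15.1300 per unit per year.
EOQ = √(2DS/H) = √(2 × 44,040 × 416 / 15.13) ≈ 1556.20.
Cycle time = Q*/D × 300 = 1556.20 / 44,040 × 300 ≈ 10.601 days.

T ≈ 10.60 days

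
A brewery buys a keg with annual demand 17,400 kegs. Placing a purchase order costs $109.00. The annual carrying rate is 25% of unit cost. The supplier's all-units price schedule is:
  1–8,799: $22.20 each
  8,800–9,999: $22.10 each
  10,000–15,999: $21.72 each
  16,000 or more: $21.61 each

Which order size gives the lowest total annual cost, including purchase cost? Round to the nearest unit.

Q* ≈ 827 kegs

Holding cost per unit per year at price C is H = 0.25·C.
For each price level, check whether its EOQ is feasible; otherwise the best quantity at that price is the breakpoint.
EOQ at $22.20 = 826.7 (feasible in tier 1): TC = 17,400×$22.20 + (17,400/826.7)×109 + (826.7/2)×0.25×$22.20 = $390,868.27.
EOQ at $22.10 = 828.6 < 8800, so use break Q=8800: TC = 17,400×$22.10 + (17,400/8800.0)×109 + (8800.0/2)×0.25×$22.10 = $409,065.52.
EOQ at $21.72 = 835.8 < 10000, so use break Q=10000: TC = 17,400×$21.72 + (17,400/10000.0)×109 + (10000.0/2)×0.25×$21.72 = $405,267.66.
EOQ at $21.61 = 837.9 < 16000, so use break Q=16000: TC = 17,400×$21.61 + (17,400/16000.0)×109 + (16000.0/2)×0.25×$21.61 = $419,352.54.
Lowest total cost is $390,868.27 at Q = 826.7.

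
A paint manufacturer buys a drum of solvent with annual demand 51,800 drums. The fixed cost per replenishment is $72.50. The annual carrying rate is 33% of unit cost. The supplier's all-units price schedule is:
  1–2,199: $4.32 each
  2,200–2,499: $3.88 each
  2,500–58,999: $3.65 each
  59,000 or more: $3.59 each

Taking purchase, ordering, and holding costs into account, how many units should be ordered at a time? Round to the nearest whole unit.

Q* ≈ 2,500 drums

Holding cost per unit per year at price C is H = 0.33·C.
For each price level, check whether its EOQ is feasible; otherwise the best quantity at that price is the breakpoint.
Tier 1 ($4.32): EOQ = 2295.4 exceeds tier's upper bound 2199, so this tier is dominated.
EOQ at $3.88 = 2422.0 (feasible in tier 2): TC = 51,800×$3.88 + (51,800/2422.0)×72.5 + (2422.0/2)×0.33×$3.88 = $204,085.14.
EOQ at $3.65 = 2497.2 < 2500, so use break Q=2500: TC = 51,800×$3.65 + (51,800/2500.0)×72.5 + (2500.0/2)×0.33×$3.65 = $192,077.83.
EOQ at $3.59 = 2517.9 < 59000, so use break Q=59000: TC = 51,800×$3.59 + (51,800/59000.0)×72.5 + (59000.0/2)×0.33×$3.59 = $220,974.30.
Lowest total cost is $192,077.83 at Q = 2500.0.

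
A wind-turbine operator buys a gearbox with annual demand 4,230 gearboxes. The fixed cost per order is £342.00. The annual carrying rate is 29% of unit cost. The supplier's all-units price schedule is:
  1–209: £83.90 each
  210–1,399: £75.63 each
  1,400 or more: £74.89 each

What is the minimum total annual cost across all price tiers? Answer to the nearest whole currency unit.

Holding cost per unit per year at price C is H = 0.29·C.
For each price level, check whether its EOQ is feasible; otherwise the best quantity at that price is the breakpoint.
Tier 1 (£83.90): EOQ = 344.8 exceeds tier's upper bound 209, so this tier is dominated.
EOQ at £75.63 = 363.2 (feasible in tier 2): TC = 4,230×£75.63 + (4,230/363.2)×342 + (363.2/2)×0.29×£75.63 = £327,880.97.
EOQ at £74.89 = 365.0 < 1400, so use break Q=1400: TC = 4,230×£74.89 + (4,230/1400.0)×342 + (1400.0/2)×0.29×£74.89 = £333,020.70.
Lowest total cost among the candidates is at Q = 363.2.

TC* ≈ £327,881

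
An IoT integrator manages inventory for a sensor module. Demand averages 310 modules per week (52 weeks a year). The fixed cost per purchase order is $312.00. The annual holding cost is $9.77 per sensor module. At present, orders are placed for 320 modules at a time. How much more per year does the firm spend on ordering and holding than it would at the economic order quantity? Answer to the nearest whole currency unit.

Extra cost ≈ $7,367 per year

Annual demand D = 310 × 52 = 16,120.
EOQ = √(2DS/H) = √(2 × 16,120 × 312 / 9.77) ≈ 1014.68.
Cost at Q* = (D/Q*)S + (Q*/2)H = √(2DSH) ≈ $9,913.39.
Cost at Q = 320: (16,120/320)×312 + (320/2)×9.77 = $15,717.00 + $1,563.20 = $17,280.20.
Excess = $17,280.20 − $9,913.39 = $7,366.81.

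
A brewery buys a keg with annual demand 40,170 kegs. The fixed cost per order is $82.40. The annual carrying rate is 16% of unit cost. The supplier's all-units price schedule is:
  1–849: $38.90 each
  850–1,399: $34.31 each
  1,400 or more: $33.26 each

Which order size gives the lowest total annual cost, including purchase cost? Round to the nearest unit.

Holding cost per unit per year at price C is H = 0.16·C.
Evaluate total cost at each tier's feasible EOQ or, if the EOQ is below the tier, at the tier's minimum quantity.
Tier 1 ($38.90): EOQ = 1031.3 exceeds tier's upper bound 849, so this tier is dominated.
EOQ at $34.31 = 1098.1 (feasible in tier 2): TC = 40,170×$34.31 + (40,170/1098.1)×82.4 + (1098.1/2)×0.16×$34.31 = $1,384,261.07.
EOQ at $33.26 = 1115.3 < 1400, so use break Q=1400: TC = 40,170×$33.26 + (40,170/1400.0)×82.4 + (1400.0/2)×0.16×$33.26 = $1,342,143.61.
Lowest total cost is $1,342,143.61 at Q = 1400.0.

Q* ≈ 1,400 kegs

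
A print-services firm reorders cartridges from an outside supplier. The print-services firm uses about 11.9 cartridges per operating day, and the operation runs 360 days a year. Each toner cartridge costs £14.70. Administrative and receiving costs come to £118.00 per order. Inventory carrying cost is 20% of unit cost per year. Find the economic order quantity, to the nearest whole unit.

Q* ≈ 586 cartridges

Annual demand D = 11.9 × 360 = 4,284.
Holding cost H = 0.20 × £14.70 = £2.9400 per unit per year.
EOQ = √(2DS / H) = √(2 × 4,284 × 118 / 2.94).
= √(1,011,024 / 2.94) = √343,885.7143 ≈ 586.418.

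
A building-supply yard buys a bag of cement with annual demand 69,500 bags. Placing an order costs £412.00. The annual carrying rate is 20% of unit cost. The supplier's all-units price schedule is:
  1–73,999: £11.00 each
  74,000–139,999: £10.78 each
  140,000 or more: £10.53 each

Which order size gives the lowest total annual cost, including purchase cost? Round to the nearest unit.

Q* ≈ 5,102 bags

Holding cost per unit per year at price C is H = 0.20·C.
Evaluate total cost at each tier's feasible EOQ or, if the EOQ is below the tier, at the tier's minimum quantity.
EOQ at £11.00 = 5102.0 (feasible in tier 1): TC = 69,500×£11.00 + (69,500/5102.0)×412 + (5102.0/2)×0.20×£11.00 = £775,724.51.
EOQ at £10.78 = 5153.8 < 74000, so use break Q=74000: TC = 69,500×£10.78 + (69,500/74000.0)×412 + (74000.0/2)×0.20×£10.78 = £829,368.95.
EOQ at £10.53 = 5214.7 < 140000, so use break Q=140000: TC = 69,500×£10.53 + (69,500/140000.0)×412 + (140000.0/2)×0.20×£10.53 = £879,459.53.
Lowest total cost is £775,724.51 at Q = 5102.0.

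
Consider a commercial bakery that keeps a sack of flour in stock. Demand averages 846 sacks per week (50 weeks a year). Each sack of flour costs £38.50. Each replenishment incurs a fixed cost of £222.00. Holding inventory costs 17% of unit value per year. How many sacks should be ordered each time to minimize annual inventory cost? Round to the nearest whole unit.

Annual demand D = 846 × 50 = 42,300.
Holding cost H = 0.17 × £38.50 = £6.5450 per unit per year.
EOQ = √(2DS / H) = √(2 × 42,300 × 222 / 6.545).
= √(18,781,200 / 6.545) = √2,869,549.2743 ≈ 1693.974.

Q* ≈ 1,694 sacks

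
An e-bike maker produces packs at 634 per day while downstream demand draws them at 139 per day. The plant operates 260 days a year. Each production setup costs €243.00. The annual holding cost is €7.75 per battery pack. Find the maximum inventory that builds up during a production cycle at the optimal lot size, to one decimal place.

I_max ≈ 1,330.2 packs

Annual demand D = 139 × 260 = 36,140.
Production build-up factor (1 − d/p) = 1 − 139/634 = 0.7808.
Q* = √(2DS / (H(1 − d/p))) = √(2 × 36,140 × 243 / (7.75 × 0.7808)).
= √(17,564,040 / 6.0509) ≈ 1703.740.
Maximum inventory = Q*(1 − d/p) = 1703.740 × 0.7808 ≈ 1330.207.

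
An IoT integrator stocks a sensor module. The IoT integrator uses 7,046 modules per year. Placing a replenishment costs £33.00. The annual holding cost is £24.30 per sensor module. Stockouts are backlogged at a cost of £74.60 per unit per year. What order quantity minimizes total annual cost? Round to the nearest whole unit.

Q* ≈ 159 modules

With planned backorders, Q* = √(2DS/H) · √((H+B)/B).
√(2DS/H) = √(2 × 7,046 × 33 / 24.3) = 138.338.
√((H+B)/B) = √((24.3+74.6)/74.6) = 1.1514.
Q* ≈ 159.283.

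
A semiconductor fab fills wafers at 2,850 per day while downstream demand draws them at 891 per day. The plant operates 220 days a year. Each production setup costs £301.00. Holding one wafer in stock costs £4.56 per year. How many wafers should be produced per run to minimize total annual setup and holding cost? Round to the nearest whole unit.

Q* ≈ 6,136 wafers

Annual demand D = 891 × 220 = 196,020.
Production build-up factor (1 − d/p) = 1 − 891/2,850 = 0.6874.
Q* = √(2DS / (H(1 − d/p))) = √(2 × 196,020 × 301 / (4.56 × 0.6874)).
= √(118,004,040 / 3.1344) ≈ 6135.800.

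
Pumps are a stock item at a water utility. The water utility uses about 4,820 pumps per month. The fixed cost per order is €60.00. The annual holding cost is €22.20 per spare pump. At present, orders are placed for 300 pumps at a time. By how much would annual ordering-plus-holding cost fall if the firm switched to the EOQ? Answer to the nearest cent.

Annual demand D = 4,820 × 12 = 57,840.
EOQ = √(2DS/H) = √(2 × 57,840 × 60 / 22.2) ≈ 559.15.
Cost at Q* = (D/Q*)S + (Q*/2)H = √(2DSH) ≈ €12,413.13.
Cost at Q = 300: (57,840/300)×60 + (300/2)×22.2 = €11,568.00 + €3,330.00 = €14,898.00.
Excess = €14,898.00 − €12,413.13 = €2,484.87.

Extra cost ≈ €2,484.87 per year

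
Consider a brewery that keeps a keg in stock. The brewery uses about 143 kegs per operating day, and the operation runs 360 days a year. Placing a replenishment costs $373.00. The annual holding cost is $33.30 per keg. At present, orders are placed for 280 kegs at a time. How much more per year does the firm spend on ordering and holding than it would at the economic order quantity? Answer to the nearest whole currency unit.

Annual demand D = 143 × 360 = 51,480.
EOQ = √(2DS/H) = √(2 × 51,480 × 373 / 33.3) ≈ 1073.91.
Cost at Q* = (D/Q*)S + (Q*/2)H = √(2DSH) ≈ $35,761.09.
Cost at Q = 280: (51,480/280)×373 + (280/2)×33.3 = $68,578.71 + $4,662.00 = $73,240.71.
Excess = $73,240.71 − $35,761.09 = $37,479.62.

Extra cost ≈ $37,480 per year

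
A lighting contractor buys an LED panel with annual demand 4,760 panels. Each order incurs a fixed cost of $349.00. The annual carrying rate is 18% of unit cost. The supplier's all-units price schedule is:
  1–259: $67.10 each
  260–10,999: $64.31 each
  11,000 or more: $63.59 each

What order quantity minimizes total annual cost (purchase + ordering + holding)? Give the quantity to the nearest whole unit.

Holding cost per unit per year at price C is H = 0.18·C.
Candidates are each tier's EOQ (if it falls in that tier) and each price-break quantity.
Tier 1 ($67.10): EOQ = 524.5 exceeds tier's upper bound 259, so this tier is dominated.
EOQ at $64.31 = 535.7 (feasible in tier 2): TC = 4,760×$64.31 + (4,760/535.7)×349 + (535.7/2)×0.18×$64.31 = $312,317.24.
EOQ at $63.59 = 538.8 < 11000, so use break Q=11000: TC = 4,760×$63.59 + (4,760/11000.0)×349 + (11000.0/2)×0.18×$63.59 = $365,793.52.
Lowest total cost is $312,317.24 at Q = 535.7.

Q* ≈ 536 panels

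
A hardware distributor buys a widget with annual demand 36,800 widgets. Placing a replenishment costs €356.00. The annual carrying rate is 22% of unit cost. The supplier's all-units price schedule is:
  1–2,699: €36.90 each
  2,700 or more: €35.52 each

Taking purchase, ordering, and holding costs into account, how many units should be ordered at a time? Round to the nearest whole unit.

Holding cost per unit per year at price C is H = 0.22·C.
Candidates are each tier's EOQ (if it falls in that tier) and each price-break quantity.
EOQ at €36.90 = 1796.6 (feasible in tier 1): TC = 36,800×€36.90 + (36,800/1796.6)×356 + (1796.6/2)×0.22×€36.90 = €1,372,504.40.
EOQ at €35.52 = 1831.1 < 2700, so use break Q=2700: TC = 36,800×€35.52 + (36,800/2700.0)×356 + (2700.0/2)×0.22×€35.52 = €1,322,537.59.
Lowest total cost is €1,322,537.59 at Q = 2700.0.

Q* ≈ 2,700 widgets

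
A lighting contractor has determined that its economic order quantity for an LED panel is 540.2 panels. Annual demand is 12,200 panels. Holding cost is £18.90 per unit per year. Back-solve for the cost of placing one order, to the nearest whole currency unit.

S ≈ £226

Squaring Q* = √(2DS/H) gives Q*² = 2DS/H.
From Q* = √(2DS/H): S = Q*²H / (2D) = 540.2² × 18.9 / (2 × 12,200) = 226.0378.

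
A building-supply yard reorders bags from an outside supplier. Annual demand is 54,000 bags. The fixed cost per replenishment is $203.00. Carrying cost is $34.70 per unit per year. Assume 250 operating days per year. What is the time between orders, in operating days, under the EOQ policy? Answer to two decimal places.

T ≈ 3.68 days

The optimal lot size = √(2DS/H) = √(2 × 54,000 × 203 / 34.7) ≈ 794.87.
Cycle time = Q*/D × 250 = 794.87 / 54,000 × 250 ≈ 3.680 days.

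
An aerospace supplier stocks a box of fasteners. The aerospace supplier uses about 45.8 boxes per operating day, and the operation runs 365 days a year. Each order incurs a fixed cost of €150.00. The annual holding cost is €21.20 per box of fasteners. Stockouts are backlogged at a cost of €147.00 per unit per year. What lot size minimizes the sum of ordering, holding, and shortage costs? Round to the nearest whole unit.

Q* ≈ 520 boxes

Annual demand D = 45.8 × 365 = 16,717.
With planned backorders, Q* = √(2DS/H) · √((H+B)/B).
√(2DS/H) = √(2 × 16,717 × 150 / 21.2) = 486.376.
√((H+B)/B) = √((21.2+147)/147) = 1.0697.
Q* ≈ 520.267.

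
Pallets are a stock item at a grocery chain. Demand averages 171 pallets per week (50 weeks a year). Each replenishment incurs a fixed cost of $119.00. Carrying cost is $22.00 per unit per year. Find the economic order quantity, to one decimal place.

Q* ≈ 304.1 pallets

Annual demand D = 171 × 50 = 8,550.
EOQ = √(2DS / H) = √(2 × 8,550 × 119 / 22).
= √(2,034,900 / 22) = √92,495.4545 ≈ 304.131.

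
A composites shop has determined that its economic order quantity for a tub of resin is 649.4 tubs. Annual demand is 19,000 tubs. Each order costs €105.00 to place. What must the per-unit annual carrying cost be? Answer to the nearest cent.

H ≈ €9.46

Invert the EOQ relation Q*² = 2DS/H.
From Q* = √(2DS/H): H = 2DS / Q*² = 2 × 19,000 × 105 / 649.4² = 9.4612.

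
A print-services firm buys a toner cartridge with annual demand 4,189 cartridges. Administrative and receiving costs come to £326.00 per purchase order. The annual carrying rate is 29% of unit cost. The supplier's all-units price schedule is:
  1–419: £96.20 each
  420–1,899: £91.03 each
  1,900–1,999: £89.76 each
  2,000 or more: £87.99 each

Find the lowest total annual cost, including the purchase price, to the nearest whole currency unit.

TC* ≈ £390,120

Holding cost per unit per year at price C is H = 0.29·C.
Candidates are each tier's EOQ (if it falls in that tier) and each price-break quantity.
EOQ at £96.20 = 312.9 (feasible in tier 1): TC = 4,189×£96.20 + (4,189/312.9)×326 + (312.9/2)×0.29×£96.20 = £411,710.82.
EOQ at £91.03 = 321.7 < 420, so use break Q=420: TC = 4,189×£91.03 + (4,189/420.0)×326 + (420.0/2)×0.29×£91.03 = £390,119.86.
EOQ at £89.76 = 323.9 < 1900, so use break Q=1900: TC = 4,189×£89.76 + (4,189/1900.0)×326 + (1900.0/2)×0.29×£89.76 = £401,452.26.
EOQ at £87.99 = 327.2 < 2000, so use break Q=2000: TC = 4,189×£87.99 + (4,189/2000.0)×326 + (2000.0/2)×0.29×£87.99 = £394,790.02.
Lowest total cost among the candidates is at Q = 420.0.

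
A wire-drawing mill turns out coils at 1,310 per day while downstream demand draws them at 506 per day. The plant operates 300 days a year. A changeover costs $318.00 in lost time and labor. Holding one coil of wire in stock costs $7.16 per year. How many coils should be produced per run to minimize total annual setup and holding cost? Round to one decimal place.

Annual demand D = 506 × 300 = 151,800.
Production build-up factor (1 − d/p) = 1 − 506/1,310 = 0.6137.
Q* = √(2DS / (H(1 − d/p))) = √(2 × 151,800 × 318 / (7.16 × 0.6137)).
= √(96,544,800 / 4.3944) ≈ 4687.222.

Q* ≈ 4,687.2 coils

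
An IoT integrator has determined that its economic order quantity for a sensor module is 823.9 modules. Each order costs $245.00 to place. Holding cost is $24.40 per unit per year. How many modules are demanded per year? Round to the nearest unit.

The basic EOQ model gives Q* = √(2DS/H); rearrange for the unknown.
From Q* = √(2DS/H): D = Q*²H / (2S) = 823.9² × 24.4 / (2 × 245) = 33802.028.

D ≈ 33,802 modules per year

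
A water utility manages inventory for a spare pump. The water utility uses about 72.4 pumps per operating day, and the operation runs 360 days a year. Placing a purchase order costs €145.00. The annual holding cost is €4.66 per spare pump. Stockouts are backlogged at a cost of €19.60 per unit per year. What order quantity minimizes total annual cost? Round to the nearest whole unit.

Q* ≈ 1,417 pumps

Annual demand D = 72.4 × 360 = 26,064.
With planned backorders, Q* = √(2DS/H) · √((H+B)/B).
√(2DS/H) = √(2 × 26,064 × 145 / 4.66) = 1273.581.
√((H+B)/B) = √((4.66+19.6)/19.6) = 1.1125.
Q* ≈ 1416.915.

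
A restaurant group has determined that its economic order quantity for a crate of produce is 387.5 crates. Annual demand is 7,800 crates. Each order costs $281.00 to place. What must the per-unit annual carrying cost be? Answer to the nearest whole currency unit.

Invert the EOQ relation Q*² = 2DS/H.
From Q* = √(2DS/H): H = 2DS / Q*² = 2 × 7,800 × 281 / 387.5² = 29.1936.

H ≈ $29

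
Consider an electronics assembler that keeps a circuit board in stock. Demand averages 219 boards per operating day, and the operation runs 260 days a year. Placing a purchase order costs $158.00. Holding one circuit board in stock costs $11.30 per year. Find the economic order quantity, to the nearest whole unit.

Annual demand D = 219 × 260 = 56,940.
EOQ = √(2DS / H) = √(2 × 56,940 × 158 / 11.3).
= √(17,993,040 / 11.3) = √1,592,304.4248 ≈ 1261.865.

Q* ≈ 1,262 boards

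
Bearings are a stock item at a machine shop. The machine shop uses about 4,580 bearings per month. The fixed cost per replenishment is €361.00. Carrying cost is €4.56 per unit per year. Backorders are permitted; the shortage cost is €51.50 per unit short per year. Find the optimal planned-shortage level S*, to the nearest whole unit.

S* ≈ 250 bearings

Annual demand D = 4,580 × 12 = 54,960.
With planned backorders, Q* = √(2DS/H) · √((H+B)/B).
√(2DS/H) = √(2 × 54,960 × 361 / 4.56) = 2949.915.
√((H+B)/B) = √((4.56+51.5)/51.5) = 1.0433.
Q* ≈ 3077.744.
S* = Q* · H/(H+B) = 3077.744 × 4.56/56.06 ≈ 250.348.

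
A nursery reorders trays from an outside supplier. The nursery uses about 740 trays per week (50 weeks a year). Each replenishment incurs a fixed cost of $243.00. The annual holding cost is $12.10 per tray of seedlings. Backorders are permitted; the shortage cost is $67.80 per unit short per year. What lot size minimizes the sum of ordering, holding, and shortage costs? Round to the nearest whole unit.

Q* ≈ 1,323 trays

Annual demand D = 740 × 50 = 37,000.
With planned backorders, Q* = √(2DS/H) · √((H+B)/B).
√(2DS/H) = √(2 × 37,000 × 243 / 12.1) = 1219.063.
√((H+B)/B) = √((12.1+67.8)/67.8) = 1.0856.
Q* ≈ 1323.381.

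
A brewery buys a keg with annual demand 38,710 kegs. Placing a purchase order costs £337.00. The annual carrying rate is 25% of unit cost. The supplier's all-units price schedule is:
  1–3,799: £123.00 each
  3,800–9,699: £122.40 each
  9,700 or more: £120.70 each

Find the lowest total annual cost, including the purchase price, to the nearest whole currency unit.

TC* ≈ £4,789,655

Holding cost per unit per year at price C is H = 0.25·C.
For each price level, check whether its EOQ is feasible; otherwise the best quantity at that price is the breakpoint.
EOQ at £123.00 = 921.1 (feasible in tier 1): TC = 38,710×£123.00 + (38,710/921.1)×337 + (921.1/2)×0.25×£123.00 = £4,789,654.62.
EOQ at £122.40 = 923.4 < 3800, so use break Q=3800: TC = 38,710×£122.40 + (38,710/3800.0)×337 + (3800.0/2)×0.25×£122.40 = £4,799,676.97.
EOQ at £120.70 = 929.9 < 9700, so use break Q=9700: TC = 38,710×£120.70 + (38,710/9700.0)×337 + (9700.0/2)×0.25×£120.70 = £4,819,990.62.
Lowest total cost among the candidates is at Q = 921.1.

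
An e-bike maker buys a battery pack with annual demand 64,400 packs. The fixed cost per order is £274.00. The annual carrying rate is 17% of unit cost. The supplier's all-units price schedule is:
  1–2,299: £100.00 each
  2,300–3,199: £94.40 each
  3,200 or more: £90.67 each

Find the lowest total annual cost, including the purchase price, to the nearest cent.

TC* ≈ £5,869,324.49

Holding cost per unit per year at price C is H = 0.17·C.
Candidates are each tier's EOQ (if it falls in that tier) and each price-break quantity.
EOQ at £100.00 = 1440.8 (feasible in tier 1): TC = 64,400×£100.00 + (64,400/1440.8)×274 + (1440.8/2)×0.17×£100.00 = £6,464,493.88.
EOQ at £94.40 = 1482.9 < 2300, so use break Q=2300: TC = 64,400×£94.40 + (64,400/2300.0)×274 + (2300.0/2)×0.17×£94.40 = £6,105,487.20.
EOQ at £90.67 = 1513.1 < 3200, so use break Q=3200: TC = 64,400×£90.67 + (64,400/3200.0)×274 + (3200.0/2)×0.17×£90.67 = £5,869,324.49.
Lowest total cost among the candidates is at Q = 3200.0.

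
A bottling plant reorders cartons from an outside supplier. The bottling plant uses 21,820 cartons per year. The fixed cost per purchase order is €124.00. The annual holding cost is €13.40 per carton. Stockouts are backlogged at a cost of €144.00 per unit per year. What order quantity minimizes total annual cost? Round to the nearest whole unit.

Q* ≈ 664 cartons

With planned backorders, Q* = √(2DS/H) · √((H+B)/B).
√(2DS/H) = √(2 × 21,820 × 124 / 13.4) = 635.478.
√((H+B)/B) = √((13.4+144)/144) = 1.0455.
Q* ≈ 664.388.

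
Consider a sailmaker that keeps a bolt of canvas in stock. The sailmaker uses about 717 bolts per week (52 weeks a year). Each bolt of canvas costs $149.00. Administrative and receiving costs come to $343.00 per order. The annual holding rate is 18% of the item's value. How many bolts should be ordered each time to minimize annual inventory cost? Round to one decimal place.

Annual demand D = 717 × 52 = 37,284.
Holding cost H = 0.18 × $149.00 = $26.8200 per unit per year.
EOQ = √(2DS / H) = √(2 × 37,284 × 343 / 26.82).
= √(25,576,824 / 26.82) = √953,647.4273 ≈ 976.549.

Q* ≈ 976.5 bolts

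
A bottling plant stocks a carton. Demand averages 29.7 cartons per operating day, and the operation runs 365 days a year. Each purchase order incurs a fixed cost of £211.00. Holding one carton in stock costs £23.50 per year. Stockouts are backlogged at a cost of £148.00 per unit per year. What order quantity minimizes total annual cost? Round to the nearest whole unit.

Q* ≈ 475 cartons

Annual demand D = 29.7 × 365 = 10,840.5.
With planned backorders, Q* = √(2DS/H) · √((H+B)/B).
√(2DS/H) = √(2 × 10,840.5 × 211 / 23.5) = 441.212.
√((H+B)/B) = √((23.5+148)/148) = 1.0765.
Q* ≈ 474.950.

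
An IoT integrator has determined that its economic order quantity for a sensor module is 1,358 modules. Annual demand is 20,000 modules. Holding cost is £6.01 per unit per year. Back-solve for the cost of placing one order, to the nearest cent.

Squaring Q* = √(2DS/H) gives Q*² = 2DS/H.
From Q* = √(2DS/H): S = Q*²H / (2D) = 1,358² × 6.01 / (2 × 20,000) = 277.0856.

S ≈ £277.09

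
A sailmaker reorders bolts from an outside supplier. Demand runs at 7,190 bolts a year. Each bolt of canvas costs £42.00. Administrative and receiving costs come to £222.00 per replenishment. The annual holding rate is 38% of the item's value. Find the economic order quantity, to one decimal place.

Q* ≈ 447.2 bolts

Holding cost H = 0.38 × £42.00 = £15.9600 per unit per year.
EOQ = √(2DS / H) = √(2 × 7,190 × 222 / 15.96).
= √(3,192,360 / 15.96) = √200,022.5564 ≈ 447.239.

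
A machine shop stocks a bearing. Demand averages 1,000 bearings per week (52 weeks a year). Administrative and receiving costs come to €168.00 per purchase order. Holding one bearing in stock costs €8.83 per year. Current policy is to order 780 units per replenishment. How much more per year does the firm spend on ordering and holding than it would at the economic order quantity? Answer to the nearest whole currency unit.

Annual demand D = 1,000 × 52 = 52,000.
EOQ = √(2DS/H) = √(2 × 52,000 × 168 / 8.83) ≈ 1406.67.
Cost at Q* = (D/Q*)S + (Q*/2)H = √(2DSH) ≈ €12,420.86.
Cost at Q = 780: (52,000/780)×168 + (780/2)×8.83 = €11,200.00 + €3,443.70 = €14,643.70.
Excess = €14,643.70 − €12,420.86 = €2,222.84.

Extra cost ≈ €2,223 per year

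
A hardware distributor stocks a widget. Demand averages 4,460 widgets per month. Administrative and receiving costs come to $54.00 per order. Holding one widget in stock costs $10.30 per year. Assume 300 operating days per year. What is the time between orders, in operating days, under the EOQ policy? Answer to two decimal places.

Annual demand D = 4,460 × 12 = 53,520.
Q* = √(2DS/H) = √(2 × 53,520 × 54 / 10.3) ≈ 749.12.
Cycle time = Q*/D × 300 = 749.12 / 53,520 × 300 ≈ 4.199 days.

T ≈ 4.20 days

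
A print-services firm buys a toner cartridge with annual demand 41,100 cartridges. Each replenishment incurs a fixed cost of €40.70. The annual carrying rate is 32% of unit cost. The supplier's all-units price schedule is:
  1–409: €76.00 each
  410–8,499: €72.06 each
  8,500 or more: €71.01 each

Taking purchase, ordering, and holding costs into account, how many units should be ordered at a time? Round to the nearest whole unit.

Holding cost per unit per year at price C is H = 0.32·C.
For each price level, check whether its EOQ is feasible; otherwise the best quantity at that price is the breakpoint.
EOQ at €76.00 = 370.9 (feasible in tier 1): TC = 41,100×€76.00 + (41,100/370.9)×40.7 + (370.9/2)×0.32×€76.00 = €3,132,620.17.
EOQ at €72.06 = 380.9 < 410, so use break Q=410: TC = 41,100×€72.06 + (41,100/410.0)×40.7 + (410.0/2)×0.32×€72.06 = €2,970,473.06.
EOQ at €71.01 = 383.7 < 8500, so use break Q=8500: TC = 41,100×€71.01 + (41,100/8500.0)×40.7 + (8500.0/2)×0.32×€71.01 = €3,015,281.40.
Lowest total cost is €2,970,473.06 at Q = 410.0.

Q* ≈ 410 cartridges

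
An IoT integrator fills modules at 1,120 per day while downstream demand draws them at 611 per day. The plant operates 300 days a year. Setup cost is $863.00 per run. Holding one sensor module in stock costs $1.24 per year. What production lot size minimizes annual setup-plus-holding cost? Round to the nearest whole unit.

Annual demand D = 611 × 300 = 183,300.
Production build-up factor (1 − d/p) = 1 − 611/1,120 = 0.4545.
Q* = √(2DS / (H(1 − d/p))) = √(2 × 183,300 × 863 / (1.24 × 0.4545)).
= √(316,375,800 / 0.5635) ≈ 23694.138.

Q* ≈ 23,694 modules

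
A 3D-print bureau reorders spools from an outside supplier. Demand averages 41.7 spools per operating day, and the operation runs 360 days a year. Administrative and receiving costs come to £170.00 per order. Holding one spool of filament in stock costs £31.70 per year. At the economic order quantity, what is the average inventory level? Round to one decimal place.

Annual demand D = 41.7 × 360 = 15,012.
The optimal lot size = √(2DS/H) = √(2 × 15,012 × 170 / 31.7) ≈ 401.26.
Average inventory = Q*/2 ≈ 401.26 / 2 = 200.631.

Average inventory ≈ 200.6 spools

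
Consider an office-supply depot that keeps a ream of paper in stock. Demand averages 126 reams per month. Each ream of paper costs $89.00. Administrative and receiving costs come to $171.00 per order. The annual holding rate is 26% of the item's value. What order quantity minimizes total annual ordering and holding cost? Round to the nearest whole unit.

Q* ≈ 149 reams

Annual demand D = 126 × 12 = 1,512.
Holding cost H = 0.26 × $89.00 = $23.1400 per unit per year.
EOQ = √(2DS / H) = √(2 × 1,512 × 171 / 23.14).
= √(517,104 / 23.14) = √22,346.7589 ≈ 149.488.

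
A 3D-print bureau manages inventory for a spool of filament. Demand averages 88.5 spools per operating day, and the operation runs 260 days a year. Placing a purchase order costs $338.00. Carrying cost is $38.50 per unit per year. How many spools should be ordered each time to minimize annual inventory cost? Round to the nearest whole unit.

Q* ≈ 636 spools

Annual demand D = 88.5 × 260 = 23,010.
EOQ = √(2DS / H) = √(2 × 23,010 × 338 / 38.5).
= √(15,554,760 / 38.5) = √404,019.7403 ≈ 635.625.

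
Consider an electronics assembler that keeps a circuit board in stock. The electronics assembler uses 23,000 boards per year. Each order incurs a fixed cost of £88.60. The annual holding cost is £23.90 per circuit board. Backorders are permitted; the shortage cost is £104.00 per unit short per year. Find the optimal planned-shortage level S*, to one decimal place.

S* ≈ 85.6 boards

With planned backorders, Q* = √(2DS/H) · √((H+B)/B).
√(2DS/H) = √(2 × 23,000 × 88.6 / 23.9) = 412.949.
√((H+B)/B) = √((23.9+104)/104) = 1.1090.
Q* ≈ 457.947.
S* = Q* · H/(H+B) = 457.947 × 23.9/127.9 ≈ 85.574.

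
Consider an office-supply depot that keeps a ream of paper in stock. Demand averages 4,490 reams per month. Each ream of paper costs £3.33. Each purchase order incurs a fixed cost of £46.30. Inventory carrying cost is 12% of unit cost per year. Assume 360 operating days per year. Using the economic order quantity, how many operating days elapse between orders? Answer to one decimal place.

T ≈ 23.6 days

Annual demand D = 4,490 × 12 = 53,880.
Holding cost H = 0.12 × £3.33 = £0.3996 per unit per year.
EOQ = √(2DS/H) = √(2 × 53,880 × 46.3 / 0.3996) ≈ 3533.51.
Cycle time = Q*/D × 360 = 3533.51 / 53,880 × 360 ≈ 23.609 days.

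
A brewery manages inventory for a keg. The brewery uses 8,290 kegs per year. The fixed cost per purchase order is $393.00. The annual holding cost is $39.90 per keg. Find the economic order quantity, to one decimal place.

EOQ = √(2DS / H) = √(2 × 8,290 × 393 / 39.9).
= √(6,515,940 / 39.9) = √163,306.7669 ≈ 404.112.

Q* ≈ 404.1 kegs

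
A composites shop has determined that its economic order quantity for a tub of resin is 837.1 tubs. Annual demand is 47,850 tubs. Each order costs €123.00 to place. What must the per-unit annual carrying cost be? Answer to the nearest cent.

H ≈ €16.80

Squaring Q* = √(2DS/H) gives Q*² = 2DS/H.
From Q* = √(2DS/H): H = 2DS / Q*² = 2 × 47,850 × 123 / 837.1² = 16.7982.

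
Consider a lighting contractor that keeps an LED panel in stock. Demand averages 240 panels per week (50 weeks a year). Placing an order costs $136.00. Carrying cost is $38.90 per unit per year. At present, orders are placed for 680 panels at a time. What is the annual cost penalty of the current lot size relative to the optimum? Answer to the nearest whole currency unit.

Extra cost ≈ $4,358 per year

Annual demand D = 240 × 50 = 12,000.
EOQ = √(2DS/H) = √(2 × 12,000 × 136 / 38.9) ≈ 289.67.
Cost at Q* = (D/Q*)S + (Q*/2)H = √(2DSH) ≈ $11,268.08.
Cost at Q = 680: (12,000/680)×136 + (680/2)×38.9 = $2,400.00 + $13,226.00 = $15,626.00.
Excess = $15,626.00 − $11,268.08 = $4,357.92.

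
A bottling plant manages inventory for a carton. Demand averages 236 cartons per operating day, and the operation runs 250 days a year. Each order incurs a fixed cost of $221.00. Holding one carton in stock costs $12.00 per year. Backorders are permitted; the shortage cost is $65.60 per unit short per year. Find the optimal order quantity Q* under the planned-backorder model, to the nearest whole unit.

Q* ≈ 1,603 cartons

Annual demand D = 236 × 250 = 59,000.
With planned backorders, Q* = √(2DS/H) · √((H+B)/B).
√(2DS/H) = √(2 × 59,000 × 221 / 12) = 1474.166.
√((H+B)/B) = √((12+65.6)/65.6) = 1.0876.
Q* ≈ 1603.339.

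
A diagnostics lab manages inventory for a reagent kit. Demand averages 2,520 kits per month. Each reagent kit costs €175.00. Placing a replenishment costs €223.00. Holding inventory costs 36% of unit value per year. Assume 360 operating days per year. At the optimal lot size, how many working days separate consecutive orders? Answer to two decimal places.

T ≈ 5.51 days

Annual demand D = 2,520 × 12 = 30,240.
Holding cost H = 0.36 × €175.00 = €63.0000 per unit per year.
Q* = √(2DS/H) = √(2 × 30,240 × 223 / 63) ≈ 462.69.
Cycle time = Q*/D × 360 = 462.69 / 30,240 × 360 ≈ 5.508 days.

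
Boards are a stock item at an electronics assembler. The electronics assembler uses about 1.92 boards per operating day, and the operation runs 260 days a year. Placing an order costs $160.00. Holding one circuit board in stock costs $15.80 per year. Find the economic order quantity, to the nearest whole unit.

Q* ≈ 101 boards

Annual demand D = 1.92 × 260 = 499.2.
EOQ = √(2DS / H) = √(2 × 499.2 × 160 / 15.8).
= √(159,744 / 15.8) = √10,110.3797 ≈ 100.550.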